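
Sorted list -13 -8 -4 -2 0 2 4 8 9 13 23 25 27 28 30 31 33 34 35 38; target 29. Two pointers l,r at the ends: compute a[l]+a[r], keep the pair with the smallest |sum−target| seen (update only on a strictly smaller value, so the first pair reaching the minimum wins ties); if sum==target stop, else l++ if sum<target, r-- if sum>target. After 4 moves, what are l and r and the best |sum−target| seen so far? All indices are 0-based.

l=0 r=19: -13+38=25 d=4 *, l++
l=1 r=19: -8+38=30 d=1 *, r--
l=1 r=18: -8+35=27 d=2, l++
l=2 r=18: -4+35=31 d=2, r--

l=2, r=17, best |Δ|=1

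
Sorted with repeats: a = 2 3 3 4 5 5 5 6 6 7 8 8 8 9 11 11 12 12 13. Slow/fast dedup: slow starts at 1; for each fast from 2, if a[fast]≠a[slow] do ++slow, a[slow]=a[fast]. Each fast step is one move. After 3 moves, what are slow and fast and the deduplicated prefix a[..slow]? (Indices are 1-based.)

(s=1,f=2) a[fast]=3≠a[slow]=2 write a[2]=3 → slow++,fast++
(s=2,f=3) a[fast]=3=a[slow] dup → fast++
(s=2,f=4) a[fast]=4≠a[slow]=3 write a[3]=4 → slow++,fast++

slow=3, fast=5, prefix=[2, 3, 4]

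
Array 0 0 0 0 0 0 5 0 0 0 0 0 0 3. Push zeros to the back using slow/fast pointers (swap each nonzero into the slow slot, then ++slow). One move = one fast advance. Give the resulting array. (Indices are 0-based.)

[5, 3, 0, 0, 0, 0, 0, 0, 0, 0, 0, 0, 0, 0]

(s=0,f=0) a[fast]=0 → fast++
(s=0,f=1) a[fast]=0 → fast++
(s=0,f=2) a[fast]=0 → fast++
(s=0,f=3) a[fast]=0 → fast++
(s=0,f=4) a[fast]=0 → fast++
(s=0,f=5) a[fast]=0 → fast++
(s=0,f=6) a[fast]=5≠0 swap→a[0]=5 → slow++,fast++
(s=1,f=7) a[fast]=0 → fast++
(s=1,f=8) a[fast]=0 → fast++
(s=1,f=9) a[fast]=0 → fast++
(s=1,f=10) a[fast]=0 → fast++
(s=1,f=11) a[fast]=0 → fast++
(s=1,f=12) a[fast]=0 → fast++
(s=1,f=13) a[fast]=3≠0 swap→a[1]=3 → slow++,fast++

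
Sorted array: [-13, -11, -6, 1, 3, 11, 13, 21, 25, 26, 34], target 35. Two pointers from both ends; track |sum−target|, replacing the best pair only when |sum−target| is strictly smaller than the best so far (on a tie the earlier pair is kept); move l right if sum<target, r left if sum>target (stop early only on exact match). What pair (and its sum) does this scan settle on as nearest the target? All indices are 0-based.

pair (1, 34) with sum 35 (|Δ|=0)

l=0 r=10: -13+34=21 d=14 *, l++
l=1 r=10: -11+34=23 d=12 *, l++
l=2 r=10: -6+34=28 d=7 *, l++
l=3 r=10: 1+34=35 d=0 *, stop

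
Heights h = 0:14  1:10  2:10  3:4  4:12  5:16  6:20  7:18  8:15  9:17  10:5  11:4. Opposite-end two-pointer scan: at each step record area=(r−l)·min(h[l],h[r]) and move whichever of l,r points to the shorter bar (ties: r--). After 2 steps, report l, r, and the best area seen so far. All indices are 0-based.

[0,11] min(14,4)*11=44 best=44 * → r--
[0,10] min(14,5)*10=50 best=50 * → r--

l=0, r=9, best area=50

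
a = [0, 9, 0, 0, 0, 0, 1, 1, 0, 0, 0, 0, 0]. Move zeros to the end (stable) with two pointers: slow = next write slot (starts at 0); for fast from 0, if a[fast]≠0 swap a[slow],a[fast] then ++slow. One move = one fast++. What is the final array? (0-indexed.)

slow=0 fast=0: a[fast]=0, fast++
slow=0 fast=1: a[fast]=9≠0 swap→a[0]=9, slow++,fast++
slow=1 fast=2: a[fast]=0, fast++
slow=1 fast=3: a[fast]=0, fast++
slow=1 fast=4: a[fast]=0, fast++
slow=1 fast=5: a[fast]=0, fast++
slow=1 fast=6: a[fast]=1≠0 swap→a[1]=1, slow++,fast++
slow=2 fast=7: a[fast]=1≠0 swap→a[2]=1, slow++,fast++
slow=3 fast=8: a[fast]=0, fast++
slow=3 fast=9: a[fast]=0, fast++
slow=3 fast=10: a[fast]=0, fast++
slow=3 fast=11: a[fast]=0, fast++
slow=3 fast=12: a[fast]=0, fast++

[9, 1, 1, 0, 0, 0, 0, 0, 0, 0, 0, 0, 0]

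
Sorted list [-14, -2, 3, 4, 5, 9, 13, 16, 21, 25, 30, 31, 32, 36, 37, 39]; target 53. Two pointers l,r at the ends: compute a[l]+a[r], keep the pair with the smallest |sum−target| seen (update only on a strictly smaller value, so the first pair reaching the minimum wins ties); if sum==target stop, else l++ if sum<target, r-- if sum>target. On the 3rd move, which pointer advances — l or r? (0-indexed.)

[0,15] -14+39=25 d=28 * → l++
[1,15] -2+39=37 d=16 * → l++
[2,15] 3+39=42 d=11 * → l++

l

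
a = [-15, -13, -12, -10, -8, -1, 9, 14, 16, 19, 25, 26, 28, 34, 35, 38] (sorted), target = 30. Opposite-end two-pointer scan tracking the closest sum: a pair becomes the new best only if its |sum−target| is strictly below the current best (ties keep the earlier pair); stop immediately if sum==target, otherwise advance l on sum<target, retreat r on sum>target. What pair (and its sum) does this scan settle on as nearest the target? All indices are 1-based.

pair (-8, 38) with sum 30 (|Δ|=0)

l=1 r=16: -15+38=23 d=7 *, l++
l=2 r=16: -13+38=25 d=5 *, l++
l=3 r=16: -12+38=26 d=4 *, l++
l=4 r=16: -10+38=28 d=2 *, l++
l=5 r=16: -8+38=30 d=0 *, stop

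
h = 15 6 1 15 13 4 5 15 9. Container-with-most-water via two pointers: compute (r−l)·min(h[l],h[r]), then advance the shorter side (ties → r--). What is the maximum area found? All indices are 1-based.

l=1 r=9: min(15,9)*8=72 best=72 *, r--
l=1 r=8: min(15,15)*7=105 best=105 *, r--
l=1 r=7: min(15,5)*6=30 best=105, r--
l=1 r=6: min(15,4)*5=20 best=105, r--
l=1 r=5: min(15,13)*4=52 best=105, r--
l=1 r=4: min(15,15)*3=45 best=105, r--
l=1 r=3: min(15,1)*2=2 best=105, r--
l=1 r=2: min(15,6)*1=6 best=105, r--

max area = 105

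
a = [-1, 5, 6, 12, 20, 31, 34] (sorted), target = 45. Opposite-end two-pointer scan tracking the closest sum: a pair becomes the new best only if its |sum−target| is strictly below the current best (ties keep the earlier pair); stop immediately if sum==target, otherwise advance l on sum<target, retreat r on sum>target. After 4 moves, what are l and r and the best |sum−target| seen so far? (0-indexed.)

l=0 r=6: -1+34=33 d=12 *, l++
l=1 r=6: 5+34=39 d=6 *, l++
l=2 r=6: 6+34=40 d=5 *, l++
l=3 r=6: 12+34=46 d=1 *, r--

l=3, r=5, best |Δ|=1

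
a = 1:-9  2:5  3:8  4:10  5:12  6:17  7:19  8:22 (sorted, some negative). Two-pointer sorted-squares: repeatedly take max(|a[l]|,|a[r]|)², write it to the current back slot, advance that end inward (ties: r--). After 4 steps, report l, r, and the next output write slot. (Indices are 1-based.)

l=1, r=4, next write slot=4

[1,8] |-9|<=|22| out[8]=484 → r--
[1,7] |-9|<=|19| out[7]=361 → r--
[1,6] |-9|<=|17| out[6]=289 → r--
[1,5] |-9|<=|12| out[5]=144 → r--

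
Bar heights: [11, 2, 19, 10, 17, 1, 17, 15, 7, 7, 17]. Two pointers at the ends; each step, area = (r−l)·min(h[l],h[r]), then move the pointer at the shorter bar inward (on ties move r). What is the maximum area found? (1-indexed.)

max area = 136

[1,11] min(11,17)*10=110 best=110 * → l++
[2,11] min(2,17)*9=18 best=110 → l++
[3,11] min(19,17)*8=136 best=136 * → r--
[3,10] min(19,7)*7=49 best=136 → r--
[3,9] min(19,7)*6=42 best=136 → r--
[3,8] min(19,15)*5=75 best=136 → r--
[3,7] min(19,17)*4=68 best=136 → r--
[3,6] min(19,1)*3=3 best=136 → r--
[3,5] min(19,17)*2=34 best=136 → r--
[3,4] min(19,10)*1=10 best=136 → r--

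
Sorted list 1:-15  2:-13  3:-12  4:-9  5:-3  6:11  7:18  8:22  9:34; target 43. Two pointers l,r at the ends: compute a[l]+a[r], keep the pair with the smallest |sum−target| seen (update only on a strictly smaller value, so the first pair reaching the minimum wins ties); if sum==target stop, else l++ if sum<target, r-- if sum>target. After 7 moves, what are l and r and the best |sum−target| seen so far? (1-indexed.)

[1,9] -15+34=19 d=24 * → l++
[2,9] -13+34=21 d=22 * → l++
[3,9] -12+34=22 d=21 * → l++
[4,9] -9+34=25 d=18 * → l++
[5,9] -3+34=31 d=12 * → l++
[6,9] 11+34=45 d=2 * → r--
[6,8] 11+22=33 d=10 → l++

l=7, r=8, best |Δ|=2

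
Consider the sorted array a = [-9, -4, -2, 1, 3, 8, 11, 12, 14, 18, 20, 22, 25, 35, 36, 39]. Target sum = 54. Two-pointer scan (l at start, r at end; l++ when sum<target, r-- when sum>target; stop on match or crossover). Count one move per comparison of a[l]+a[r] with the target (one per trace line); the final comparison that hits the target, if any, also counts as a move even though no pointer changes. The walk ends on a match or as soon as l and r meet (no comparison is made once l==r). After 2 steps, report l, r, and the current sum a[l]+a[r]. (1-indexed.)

[1,16] -9+39=30 <54 → l++
[2,16] -4+39=35 <54 → l++

l=3, r=16, sum=37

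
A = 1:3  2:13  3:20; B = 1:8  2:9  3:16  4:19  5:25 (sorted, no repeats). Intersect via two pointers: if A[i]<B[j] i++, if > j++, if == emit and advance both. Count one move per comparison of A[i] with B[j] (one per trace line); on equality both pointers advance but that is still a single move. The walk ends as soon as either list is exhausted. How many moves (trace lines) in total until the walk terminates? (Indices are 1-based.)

7 moves

i=1 j=1: 3<8, i++
i=2 j=1: 13>8, j++
i=2 j=2: 13>9, j++
i=2 j=3: 13<16, i++
i=3 j=3: 20>16, j++
i=3 j=4: 20>19, j++
i=3 j=5: 20<25, i++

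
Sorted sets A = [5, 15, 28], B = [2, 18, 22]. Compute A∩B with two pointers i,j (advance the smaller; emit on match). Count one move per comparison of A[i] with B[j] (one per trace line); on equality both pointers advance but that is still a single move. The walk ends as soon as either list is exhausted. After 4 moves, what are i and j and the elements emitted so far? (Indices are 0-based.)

i=2, j=2, emitted=[]

i=0 j=0: 5>2, j++
i=0 j=1: 5<18, i++
i=1 j=1: 15<18, i++
i=2 j=1: 28>18, j++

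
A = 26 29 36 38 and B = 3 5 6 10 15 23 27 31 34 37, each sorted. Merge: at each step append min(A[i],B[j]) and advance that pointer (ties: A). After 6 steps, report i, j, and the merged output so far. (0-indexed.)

i=0, j=6, merged so far=[3, 5, 6, 10, 15, 23]

i=0 j=0: A[i]=26>B[j]=3 take 3, j++
i=0 j=1: A[i]=26>B[j]=5 take 5, j++
i=0 j=2: A[i]=26>B[j]=6 take 6, j++
i=0 j=3: A[i]=26>B[j]=10 take 10, j++
i=0 j=4: A[i]=26>B[j]=15 take 15, j++
i=0 j=5: A[i]=26>B[j]=23 take 23, j++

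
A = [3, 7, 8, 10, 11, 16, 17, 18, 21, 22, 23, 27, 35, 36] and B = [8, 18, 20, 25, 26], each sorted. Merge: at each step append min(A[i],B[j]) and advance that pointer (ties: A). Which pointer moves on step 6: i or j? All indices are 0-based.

i

[i=0,j=0] A[i]=3<=B[j]=8 take 3 → i++
[i=1,j=0] A[i]=7<=B[j]=8 take 7 → i++
[i=2,j=0] A[i]=8<=B[j]=8 take 8 → i++
[i=3,j=0] A[i]=10>B[j]=8 take 8 → j++
[i=3,j=1] A[i]=10<=B[j]=18 take 10 → i++
[i=4,j=1] A[i]=11<=B[j]=18 take 11 → i++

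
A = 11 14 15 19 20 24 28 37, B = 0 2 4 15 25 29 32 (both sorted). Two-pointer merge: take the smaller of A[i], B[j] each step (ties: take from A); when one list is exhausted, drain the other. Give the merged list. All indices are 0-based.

[0, 2, 4, 11, 14, 15, 15, 19, 20, 24, 25, 28, 29, 32, 37]

[i=0,j=0] A[i]=11>B[j]=0 take 0 → j++
[i=0,j=1] A[i]=11>B[j]=2 take 2 → j++
[i=0,j=2] A[i]=11>B[j]=4 take 4 → j++
[i=0,j=3] A[i]=11<=B[j]=15 take 11 → i++
[i=1,j=3] A[i]=14<=B[j]=15 take 14 → i++
[i=2,j=3] A[i]=15<=B[j]=15 take 15 → i++
[i=3,j=3] A[i]=19>B[j]=15 take 15 → j++
[i=3,j=4] A[i]=19<=B[j]=25 take 19 → i++
[i=4,j=4] A[i]=20<=B[j]=25 take 20 → i++
[i=5,j=4] A[i]=24<=B[j]=25 take 24 → i++
[i=6,j=4] A[i]=28>B[j]=25 take 25 → j++
[i=6,j=5] A[i]=28<=B[j]=29 take 28 → i++
[i=7,j=5] A[i]=37>B[j]=29 take 29 → j++
[i=7,j=6] A[i]=37>B[j]=32 take 32 → j++
[i=7,j=7] B done, take A[i]=37 → i++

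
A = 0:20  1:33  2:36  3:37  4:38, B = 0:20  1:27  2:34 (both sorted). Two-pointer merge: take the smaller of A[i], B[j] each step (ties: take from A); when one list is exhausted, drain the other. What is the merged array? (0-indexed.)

[i=0,j=0] A[i]=20<=B[j]=20 take 20 → i++
[i=1,j=0] A[i]=33>B[j]=20 take 20 → j++
[i=1,j=1] A[i]=33>B[j]=27 take 27 → j++
[i=1,j=2] A[i]=33<=B[j]=34 take 33 → i++
[i=2,j=2] A[i]=36>B[j]=34 take 34 → j++
[i=2,j=3] B done, take A[i]=36 → i++
[i=3,j=3] B done, take A[i]=37 → i++
[i=4,j=3] B done, take A[i]=38 → i++

[20, 20, 27, 33, 34, 36, 37, 38]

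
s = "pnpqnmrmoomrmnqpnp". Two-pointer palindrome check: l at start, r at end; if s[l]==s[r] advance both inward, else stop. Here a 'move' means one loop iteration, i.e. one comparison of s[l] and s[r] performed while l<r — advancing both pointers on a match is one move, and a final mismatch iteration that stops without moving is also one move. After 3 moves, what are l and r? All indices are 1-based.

l=4, r=15

l=1 r=18: 'p'=='p', l++,r--
l=2 r=17: 'n'=='n', l++,r--
l=3 r=16: 'p'=='p', l++,r--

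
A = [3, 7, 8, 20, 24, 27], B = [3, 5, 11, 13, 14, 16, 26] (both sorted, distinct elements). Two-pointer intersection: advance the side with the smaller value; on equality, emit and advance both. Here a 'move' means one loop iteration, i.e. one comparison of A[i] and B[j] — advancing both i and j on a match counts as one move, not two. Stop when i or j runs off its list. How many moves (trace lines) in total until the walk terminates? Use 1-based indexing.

[i=1,j=1] 3==3 emit → i++,j++
[i=2,j=2] 7>5 → j++
[i=2,j=3] 7<11 → i++
[i=3,j=3] 8<11 → i++
[i=4,j=3] 20>11 → j++
[i=4,j=4] 20>13 → j++
[i=4,j=5] 20>14 → j++
[i=4,j=6] 20>16 → j++
[i=4,j=7] 20<26 → i++
[i=5,j=7] 24<26 → i++
[i=6,j=7] 27>26 → j++

11 moves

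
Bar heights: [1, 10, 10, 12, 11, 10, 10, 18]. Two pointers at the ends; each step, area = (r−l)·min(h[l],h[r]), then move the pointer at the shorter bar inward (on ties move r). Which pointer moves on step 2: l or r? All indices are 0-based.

l

[0,7] min(1,18)*7=7 best=7 * → l++
[1,7] min(10,18)*6=60 best=60 * → l++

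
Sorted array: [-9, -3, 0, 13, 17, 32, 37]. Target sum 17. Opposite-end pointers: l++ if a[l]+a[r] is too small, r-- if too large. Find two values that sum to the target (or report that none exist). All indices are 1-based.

(0, 17)

[1,7] -9+37=28 >17 → r--
[1,6] -9+32=23 >17 → r--
[1,5] -9+17=8 <17 → l++
[2,5] -3+17=14 <17 → l++
[3,5] 0+17=17 → found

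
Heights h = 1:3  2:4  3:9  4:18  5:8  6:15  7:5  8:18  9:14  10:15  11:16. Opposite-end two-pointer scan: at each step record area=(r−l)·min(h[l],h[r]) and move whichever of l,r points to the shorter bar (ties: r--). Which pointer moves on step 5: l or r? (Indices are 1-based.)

[1,11] min(3,16)*10=30 best=30 * → l++
[2,11] min(4,16)*9=36 best=36 * → l++
[3,11] min(9,16)*8=72 best=72 * → l++
[4,11] min(18,16)*7=112 best=112 * → r--
[4,10] min(18,15)*6=90 best=112 → r--

r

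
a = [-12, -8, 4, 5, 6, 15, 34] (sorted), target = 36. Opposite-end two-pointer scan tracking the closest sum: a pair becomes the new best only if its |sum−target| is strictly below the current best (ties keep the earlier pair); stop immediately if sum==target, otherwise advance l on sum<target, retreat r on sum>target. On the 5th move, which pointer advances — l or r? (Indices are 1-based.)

l

[1,7] -12+34=22 d=14 * → l++
[2,7] -8+34=26 d=10 * → l++
[3,7] 4+34=38 d=2 * → r--
[3,6] 4+15=19 d=17 → l++
[4,6] 5+15=20 d=16 → l++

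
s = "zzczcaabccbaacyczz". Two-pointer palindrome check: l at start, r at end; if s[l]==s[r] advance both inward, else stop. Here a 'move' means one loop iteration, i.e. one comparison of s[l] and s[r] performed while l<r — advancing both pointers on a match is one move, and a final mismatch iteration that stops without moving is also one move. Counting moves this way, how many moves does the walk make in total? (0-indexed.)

l=0 r=17: 'z'=='z', l++,r--
l=1 r=16: 'z'=='z', l++,r--
l=2 r=15: 'c'=='c', l++,r--
l=3 r=14: 'z'!='y', stop

4 moves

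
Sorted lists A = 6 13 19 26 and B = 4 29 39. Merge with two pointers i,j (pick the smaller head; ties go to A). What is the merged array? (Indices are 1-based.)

[4, 6, 13, 19, 26, 29, 39]

[i=1,j=1] A[i]=6>B[j]=4 take 4 → j++
[i=1,j=2] A[i]=6<=B[j]=29 take 6 → i++
[i=2,j=2] A[i]=13<=B[j]=29 take 13 → i++
[i=3,j=2] A[i]=19<=B[j]=29 take 19 → i++
[i=4,j=2] A[i]=26<=B[j]=29 take 26 → i++
[i=5,j=2] A done, take B[j]=29 → j++
[i=5,j=3] A done, take B[j]=39 → j++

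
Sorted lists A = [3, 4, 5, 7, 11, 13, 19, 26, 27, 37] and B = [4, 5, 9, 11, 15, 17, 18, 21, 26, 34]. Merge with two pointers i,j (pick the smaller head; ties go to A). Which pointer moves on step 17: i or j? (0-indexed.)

j

i=0 j=0: A[i]=3<=B[j]=4 take 3, i++
i=1 j=0: A[i]=4<=B[j]=4 take 4, i++
i=2 j=0: A[i]=5>B[j]=4 take 4, j++
i=2 j=1: A[i]=5<=B[j]=5 take 5, i++
i=3 j=1: A[i]=7>B[j]=5 take 5, j++
i=3 j=2: A[i]=7<=B[j]=9 take 7, i++
i=4 j=2: A[i]=11>B[j]=9 take 9, j++
i=4 j=3: A[i]=11<=B[j]=11 take 11, i++
i=5 j=3: A[i]=13>B[j]=11 take 11, j++
i=5 j=4: A[i]=13<=B[j]=15 take 13, i++
i=6 j=4: A[i]=19>B[j]=15 take 15, j++
i=6 j=5: A[i]=19>B[j]=17 take 17, j++
i=6 j=6: A[i]=19>B[j]=18 take 18, j++
i=6 j=7: A[i]=19<=B[j]=21 take 19, i++
i=7 j=7: A[i]=26>B[j]=21 take 21, j++
i=7 j=8: A[i]=26<=B[j]=26 take 26, i++
i=8 j=8: A[i]=27>B[j]=26 take 26, j++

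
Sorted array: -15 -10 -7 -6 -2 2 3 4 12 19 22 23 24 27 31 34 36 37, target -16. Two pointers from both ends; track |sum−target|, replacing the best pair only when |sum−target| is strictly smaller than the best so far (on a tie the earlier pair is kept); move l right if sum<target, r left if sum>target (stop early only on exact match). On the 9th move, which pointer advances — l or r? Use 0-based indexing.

r

l=0 r=17: -15+37=22 d=38 *, r--
l=0 r=16: -15+36=21 d=37 *, r--
l=0 r=15: -15+34=19 d=35 *, r--
l=0 r=14: -15+31=16 d=32 *, r--
l=0 r=13: -15+27=12 d=28 *, r--
l=0 r=12: -15+24=9 d=25 *, r--
l=0 r=11: -15+23=8 d=24 *, r--
l=0 r=10: -15+22=7 d=23 *, r--
l=0 r=9: -15+19=4 d=20 *, r--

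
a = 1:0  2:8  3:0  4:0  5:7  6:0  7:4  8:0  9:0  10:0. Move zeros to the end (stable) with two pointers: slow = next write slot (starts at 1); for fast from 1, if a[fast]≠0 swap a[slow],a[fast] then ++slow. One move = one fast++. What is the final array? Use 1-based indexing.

[8, 7, 4, 0, 0, 0, 0, 0, 0, 0]

slow=1 fast=1: a[fast]=0, fast++
slow=1 fast=2: a[fast]=8≠0 swap→a[1]=8, slow++,fast++
slow=2 fast=3: a[fast]=0, fast++
slow=2 fast=4: a[fast]=0, fast++
slow=2 fast=5: a[fast]=7≠0 swap→a[2]=7, slow++,fast++
slow=3 fast=6: a[fast]=0, fast++
slow=3 fast=7: a[fast]=4≠0 swap→a[3]=4, slow++,fast++
slow=4 fast=8: a[fast]=0, fast++
slow=4 fast=9: a[fast]=0, fast++
slow=4 fast=10: a[fast]=0, fast++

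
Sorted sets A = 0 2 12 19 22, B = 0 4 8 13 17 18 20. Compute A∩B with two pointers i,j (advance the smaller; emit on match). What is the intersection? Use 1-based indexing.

i=1 j=1: 0==0 emit, i++,j++
i=2 j=2: 2<4, i++
i=3 j=2: 12>4, j++
i=3 j=3: 12>8, j++
i=3 j=4: 12<13, i++
i=4 j=4: 19>13, j++
i=4 j=5: 19>17, j++
i=4 j=6: 19>18, j++
i=4 j=7: 19<20, i++
i=5 j=7: 22>20, j++

intersection = [0]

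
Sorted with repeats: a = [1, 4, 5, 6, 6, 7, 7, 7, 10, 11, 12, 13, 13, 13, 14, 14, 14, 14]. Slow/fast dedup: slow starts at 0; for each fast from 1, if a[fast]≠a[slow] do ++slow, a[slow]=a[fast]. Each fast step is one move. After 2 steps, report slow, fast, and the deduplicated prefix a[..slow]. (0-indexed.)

slow=0 fast=1: a[fast]=4≠a[slow]=1 write a[1]=4, slow++,fast++
slow=1 fast=2: a[fast]=5≠a[slow]=4 write a[2]=5, slow++,fast++

slow=2, fast=3, prefix=[1, 4, 5]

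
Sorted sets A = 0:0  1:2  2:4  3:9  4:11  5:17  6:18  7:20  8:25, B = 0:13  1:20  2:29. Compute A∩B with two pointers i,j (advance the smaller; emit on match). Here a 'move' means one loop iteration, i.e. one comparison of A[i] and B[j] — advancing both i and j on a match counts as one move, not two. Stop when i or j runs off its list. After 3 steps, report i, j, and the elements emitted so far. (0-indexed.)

i=0 j=0: 0<13, i++
i=1 j=0: 2<13, i++
i=2 j=0: 4<13, i++

i=3, j=0, emitted=[]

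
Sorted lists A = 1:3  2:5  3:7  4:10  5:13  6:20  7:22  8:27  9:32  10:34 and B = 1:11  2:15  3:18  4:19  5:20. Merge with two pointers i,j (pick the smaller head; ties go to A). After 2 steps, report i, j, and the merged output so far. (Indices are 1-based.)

i=1 j=1: A[i]=3<=B[j]=11 take 3, i++
i=2 j=1: A[i]=5<=B[j]=11 take 5, i++

i=3, j=1, merged so far=[3, 5]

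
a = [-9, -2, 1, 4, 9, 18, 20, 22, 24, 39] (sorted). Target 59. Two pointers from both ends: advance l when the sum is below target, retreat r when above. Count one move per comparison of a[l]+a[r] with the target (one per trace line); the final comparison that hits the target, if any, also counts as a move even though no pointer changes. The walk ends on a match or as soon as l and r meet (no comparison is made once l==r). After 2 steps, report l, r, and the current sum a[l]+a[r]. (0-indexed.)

l=2, r=9, sum=40

[0,9] -9+39=30 <59 → l++
[1,9] -2+39=37 <59 → l++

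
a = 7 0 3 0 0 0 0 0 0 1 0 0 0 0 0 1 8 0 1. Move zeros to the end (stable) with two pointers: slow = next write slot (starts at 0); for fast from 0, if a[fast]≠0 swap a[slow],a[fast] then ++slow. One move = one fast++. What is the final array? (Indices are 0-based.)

[7, 3, 1, 1, 8, 1, 0, 0, 0, 0, 0, 0, 0, 0, 0, 0, 0, 0, 0]

(s=0,f=0) a[fast]=7≠0 swap→a[0]=7 → slow++,fast++
(s=1,f=1) a[fast]=0 → fast++
(s=1,f=2) a[fast]=3≠0 swap→a[1]=3 → slow++,fast++
(s=2,f=3) a[fast]=0 → fast++
(s=2,f=4) a[fast]=0 → fast++
(s=2,f=5) a[fast]=0 → fast++
(s=2,f=6) a[fast]=0 → fast++
(s=2,f=7) a[fast]=0 → fast++
(s=2,f=8) a[fast]=0 → fast++
(s=2,f=9) a[fast]=1≠0 swap→a[2]=1 → slow++,fast++
(s=3,f=10) a[fast]=0 → fast++
(s=3,f=11) a[fast]=0 → fast++
(s=3,f=12) a[fast]=0 → fast++
(s=3,f=13) a[fast]=0 → fast++
(s=3,f=14) a[fast]=0 → fast++
(s=3,f=15) a[fast]=1≠0 swap→a[3]=1 → slow++,fast++
(s=4,f=16) a[fast]=8≠0 swap→a[4]=8 → slow++,fast++
(s=5,f=17) a[fast]=0 → fast++
(s=5,f=18) a[fast]=1≠0 swap→a[5]=1 → slow++,fast++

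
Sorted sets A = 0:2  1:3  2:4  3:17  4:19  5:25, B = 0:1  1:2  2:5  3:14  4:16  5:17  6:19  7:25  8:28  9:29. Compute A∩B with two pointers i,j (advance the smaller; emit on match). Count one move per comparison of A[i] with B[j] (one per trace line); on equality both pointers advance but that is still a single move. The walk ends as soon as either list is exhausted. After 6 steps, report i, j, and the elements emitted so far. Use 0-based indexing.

i=3, j=4, emitted=[2]

i=0 j=0: 2>1, j++
i=0 j=1: 2==2 emit, i++,j++
i=1 j=2: 3<5, i++
i=2 j=2: 4<5, i++
i=3 j=2: 17>5, j++
i=3 j=3: 17>14, j++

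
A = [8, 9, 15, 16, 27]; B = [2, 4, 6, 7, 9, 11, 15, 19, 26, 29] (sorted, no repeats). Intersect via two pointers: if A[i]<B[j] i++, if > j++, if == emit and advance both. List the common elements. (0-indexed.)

i=0 j=0: 8>2, j++
i=0 j=1: 8>4, j++
i=0 j=2: 8>6, j++
i=0 j=3: 8>7, j++
i=0 j=4: 8<9, i++
i=1 j=4: 9==9 emit, i++,j++
i=2 j=5: 15>11, j++
i=2 j=6: 15==15 emit, i++,j++
i=3 j=7: 16<19, i++
i=4 j=7: 27>19, j++
i=4 j=8: 27>26, j++
i=4 j=9: 27<29, i++

intersection = [9, 15]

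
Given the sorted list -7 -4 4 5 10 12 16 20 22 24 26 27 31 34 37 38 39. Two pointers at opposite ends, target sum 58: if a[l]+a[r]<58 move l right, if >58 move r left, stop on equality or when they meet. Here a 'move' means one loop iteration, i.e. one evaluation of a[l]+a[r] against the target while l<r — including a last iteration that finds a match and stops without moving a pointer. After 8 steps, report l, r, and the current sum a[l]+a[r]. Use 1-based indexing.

l=8, r=16, sum=58

[1,17] -7+39=32 <58 → l++
[2,17] -4+39=35 <58 → l++
[3,17] 4+39=43 <58 → l++
[4,17] 5+39=44 <58 → l++
[5,17] 10+39=49 <58 → l++
[6,17] 12+39=51 <58 → l++
[7,17] 16+39=55 <58 → l++
[8,17] 20+39=59 >58 → r--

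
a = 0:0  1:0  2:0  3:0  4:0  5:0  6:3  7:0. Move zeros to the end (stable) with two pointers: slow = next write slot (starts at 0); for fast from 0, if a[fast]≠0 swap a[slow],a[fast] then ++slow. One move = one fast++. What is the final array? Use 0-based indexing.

slow=0 fast=0: a[fast]=0, fast++
slow=0 fast=1: a[fast]=0, fast++
slow=0 fast=2: a[fast]=0, fast++
slow=0 fast=3: a[fast]=0, fast++
slow=0 fast=4: a[fast]=0, fast++
slow=0 fast=5: a[fast]=0, fast++
slow=0 fast=6: a[fast]=3≠0 swap→a[0]=3, slow++,fast++
slow=1 fast=7: a[fast]=0, fast++

[3, 0, 0, 0, 0, 0, 0, 0]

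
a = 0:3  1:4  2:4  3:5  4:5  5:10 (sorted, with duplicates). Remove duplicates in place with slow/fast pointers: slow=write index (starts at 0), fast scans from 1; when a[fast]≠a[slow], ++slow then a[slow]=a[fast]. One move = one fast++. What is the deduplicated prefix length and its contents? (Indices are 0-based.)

slow=0 fast=1: a[fast]=4≠a[slow]=3 write a[1]=4, slow++,fast++
slow=1 fast=2: a[fast]=4=a[slow] dup, fast++
slow=1 fast=3: a[fast]=5≠a[slow]=4 write a[2]=5, slow++,fast++
slow=2 fast=4: a[fast]=5=a[slow] dup, fast++
slow=2 fast=5: a[fast]=10≠a[slow]=5 write a[3]=10, slow++,fast++

length 4; prefix = [3, 4, 5, 10]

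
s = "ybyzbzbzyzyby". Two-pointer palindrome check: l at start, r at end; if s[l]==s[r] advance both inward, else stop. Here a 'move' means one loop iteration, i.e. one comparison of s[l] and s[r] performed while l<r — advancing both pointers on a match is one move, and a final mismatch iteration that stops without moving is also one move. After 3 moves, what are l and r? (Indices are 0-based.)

l=3, r=9

[0,12] 'y'=='y' → l++,r--
[1,11] 'b'=='b' → l++,r--
[2,10] 'y'=='y' → l++,r--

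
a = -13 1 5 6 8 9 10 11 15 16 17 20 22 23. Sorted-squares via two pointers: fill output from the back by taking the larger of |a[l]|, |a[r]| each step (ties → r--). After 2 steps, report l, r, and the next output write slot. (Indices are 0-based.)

l=0, r=11, next write slot=11

[0,13] |-13|<=|23| out[13]=529 → r--
[0,12] |-13|<=|22| out[12]=484 → r--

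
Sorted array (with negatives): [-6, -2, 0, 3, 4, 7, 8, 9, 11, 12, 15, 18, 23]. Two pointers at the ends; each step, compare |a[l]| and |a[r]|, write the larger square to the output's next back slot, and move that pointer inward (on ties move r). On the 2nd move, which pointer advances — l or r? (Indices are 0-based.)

r

l=0 r=12: |-6|<=|23| out[12]=529, r--
l=0 r=11: |-6|<=|18| out[11]=324, r--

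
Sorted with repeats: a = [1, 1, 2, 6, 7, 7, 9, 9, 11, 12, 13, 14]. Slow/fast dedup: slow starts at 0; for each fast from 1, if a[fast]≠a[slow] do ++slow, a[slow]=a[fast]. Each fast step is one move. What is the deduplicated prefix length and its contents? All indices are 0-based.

slow=0 fast=1: a[fast]=1=a[slow] dup, fast++
slow=0 fast=2: a[fast]=2≠a[slow]=1 write a[1]=2, slow++,fast++
slow=1 fast=3: a[fast]=6≠a[slow]=2 write a[2]=6, slow++,fast++
slow=2 fast=4: a[fast]=7≠a[slow]=6 write a[3]=7, slow++,fast++
slow=3 fast=5: a[fast]=7=a[slow] dup, fast++
slow=3 fast=6: a[fast]=9≠a[slow]=7 write a[4]=9, slow++,fast++
slow=4 fast=7: a[fast]=9=a[slow] dup, fast++
slow=4 fast=8: a[fast]=11≠a[slow]=9 write a[5]=11, slow++,fast++
slow=5 fast=9: a[fast]=12≠a[slow]=11 write a[6]=12, slow++,fast++
slow=6 fast=10: a[fast]=13≠a[slow]=12 write a[7]=13, slow++,fast++
slow=7 fast=11: a[fast]=14≠a[slow]=13 write a[8]=14, slow++,fast++

length 9; prefix = [1, 2, 6, 7, 9, 11, 12, 13, 14]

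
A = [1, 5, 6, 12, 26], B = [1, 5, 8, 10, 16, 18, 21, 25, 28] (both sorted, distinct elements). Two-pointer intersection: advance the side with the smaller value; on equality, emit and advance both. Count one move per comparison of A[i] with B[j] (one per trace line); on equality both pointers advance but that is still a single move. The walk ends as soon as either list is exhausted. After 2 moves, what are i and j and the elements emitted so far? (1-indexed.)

i=3, j=3, emitted=[1, 5]

i=1 j=1: 1==1 emit, i++,j++
i=2 j=2: 5==5 emit, i++,j++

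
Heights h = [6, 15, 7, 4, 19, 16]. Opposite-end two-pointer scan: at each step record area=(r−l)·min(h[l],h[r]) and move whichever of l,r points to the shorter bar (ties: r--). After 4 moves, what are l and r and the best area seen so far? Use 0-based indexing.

l=0 r=5: min(6,16)*5=30 best=30 *, l++
l=1 r=5: min(15,16)*4=60 best=60 *, l++
l=2 r=5: min(7,16)*3=21 best=60, l++
l=3 r=5: min(4,16)*2=8 best=60, l++

l=4, r=5, best area=60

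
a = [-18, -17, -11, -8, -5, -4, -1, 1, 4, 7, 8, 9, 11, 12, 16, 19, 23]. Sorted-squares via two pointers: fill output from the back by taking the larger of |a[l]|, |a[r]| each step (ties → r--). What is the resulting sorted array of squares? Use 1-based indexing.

[1, 1, 16, 16, 25, 49, 64, 64, 81, 121, 121, 144, 256, 289, 324, 361, 529]

[1,17] |-18|<=|23| out[17]=529 → r--
[1,16] |-18|<=|19| out[16]=361 → r--
[1,15] |-18|>|16| out[15]=324 → l++
[2,15] |-17|>|16| out[14]=289 → l++
[3,15] |-11|<=|16| out[13]=256 → r--
[3,14] |-11|<=|12| out[12]=144 → r--
[3,13] |-11|<=|11| out[11]=121 → r--
[3,12] |-11|>|9| out[10]=121 → l++
[4,12] |-8|<=|9| out[9]=81 → r--
[4,11] |-8|<=|8| out[8]=64 → r--
[4,10] |-8|>|7| out[7]=64 → l++
[5,10] |-5|<=|7| out[6]=49 → r--
[5,9] |-5|>|4| out[5]=25 → l++
[6,9] |-4|<=|4| out[4]=16 → r--
[6,8] |-4|>|1| out[3]=16 → l++
[7,8] |-1|<=|1| out[2]=1 → r--
[7,7] |-1|<=|-1| out[1]=1 → r--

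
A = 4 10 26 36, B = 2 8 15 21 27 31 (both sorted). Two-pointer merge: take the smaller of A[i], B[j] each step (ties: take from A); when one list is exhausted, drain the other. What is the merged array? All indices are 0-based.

[i=0,j=0] A[i]=4>B[j]=2 take 2 → j++
[i=0,j=1] A[i]=4<=B[j]=8 take 4 → i++
[i=1,j=1] A[i]=10>B[j]=8 take 8 → j++
[i=1,j=2] A[i]=10<=B[j]=15 take 10 → i++
[i=2,j=2] A[i]=26>B[j]=15 take 15 → j++
[i=2,j=3] A[i]=26>B[j]=21 take 21 → j++
[i=2,j=4] A[i]=26<=B[j]=27 take 26 → i++
[i=3,j=4] A[i]=36>B[j]=27 take 27 → j++
[i=3,j=5] A[i]=36>B[j]=31 take 31 → j++
[i=3,j=6] B done, take A[i]=36 → i++

[2, 4, 8, 10, 15, 21, 26, 27, 31, 36]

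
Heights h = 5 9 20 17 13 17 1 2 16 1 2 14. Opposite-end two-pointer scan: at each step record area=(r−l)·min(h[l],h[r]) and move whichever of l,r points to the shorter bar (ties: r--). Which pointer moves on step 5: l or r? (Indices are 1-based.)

r

[1,12] min(5,14)*11=55 best=55 * → l++
[2,12] min(9,14)*10=90 best=90 * → l++
[3,12] min(20,14)*9=126 best=126 * → r--
[3,11] min(20,2)*8=16 best=126 → r--
[3,10] min(20,1)*7=7 best=126 → r--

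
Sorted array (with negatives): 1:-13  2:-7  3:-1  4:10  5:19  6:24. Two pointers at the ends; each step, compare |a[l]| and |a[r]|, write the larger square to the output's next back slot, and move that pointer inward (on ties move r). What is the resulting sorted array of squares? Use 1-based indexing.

[1,6] |-13|<=|24| out[6]=576 → r--
[1,5] |-13|<=|19| out[5]=361 → r--
[1,4] |-13|>|10| out[4]=169 → l++
[2,4] |-7|<=|10| out[3]=100 → r--
[2,3] |-7|>|-1| out[2]=49 → l++
[3,3] |-1|<=|-1| out[1]=1 → r--

[1, 49, 100, 169, 361, 576]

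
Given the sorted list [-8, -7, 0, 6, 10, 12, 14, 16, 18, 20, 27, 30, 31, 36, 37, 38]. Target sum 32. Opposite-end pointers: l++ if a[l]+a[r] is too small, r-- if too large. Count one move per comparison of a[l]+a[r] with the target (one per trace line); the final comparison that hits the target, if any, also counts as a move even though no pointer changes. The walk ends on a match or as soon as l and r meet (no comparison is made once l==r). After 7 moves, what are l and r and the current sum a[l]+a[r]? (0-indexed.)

[0,15] -8+38=30 <32 → l++
[1,15] -7+38=31 <32 → l++
[2,15] 0+38=38 >32 → r--
[2,14] 0+37=37 >32 → r--
[2,13] 0+36=36 >32 → r--
[2,12] 0+31=31 <32 → l++
[3,12] 6+31=37 >32 → r--

l=3, r=11, sum=36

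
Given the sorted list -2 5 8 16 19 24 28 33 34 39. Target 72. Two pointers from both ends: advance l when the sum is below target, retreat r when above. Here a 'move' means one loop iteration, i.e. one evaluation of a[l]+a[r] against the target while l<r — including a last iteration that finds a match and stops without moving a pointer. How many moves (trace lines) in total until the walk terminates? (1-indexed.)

8 moves

l=1 r=10: -2+39=37 <72, l++
l=2 r=10: 5+39=44 <72, l++
l=3 r=10: 8+39=47 <72, l++
l=4 r=10: 16+39=55 <72, l++
l=5 r=10: 19+39=58 <72, l++
l=6 r=10: 24+39=63 <72, l++
l=7 r=10: 28+39=67 <72, l++
l=8 r=10: 33+39=72, found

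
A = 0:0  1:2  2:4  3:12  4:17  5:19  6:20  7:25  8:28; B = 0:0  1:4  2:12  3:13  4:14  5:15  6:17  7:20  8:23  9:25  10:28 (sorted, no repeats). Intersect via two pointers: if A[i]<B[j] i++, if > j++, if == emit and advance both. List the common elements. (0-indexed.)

intersection = [0, 4, 12, 17, 20, 25, 28]

[i=0,j=0] 0==0 emit → i++,j++
[i=1,j=1] 2<4 → i++
[i=2,j=1] 4==4 emit → i++,j++
[i=3,j=2] 12==12 emit → i++,j++
[i=4,j=3] 17>13 → j++
[i=4,j=4] 17>14 → j++
[i=4,j=5] 17>15 → j++
[i=4,j=6] 17==17 emit → i++,j++
[i=5,j=7] 19<20 → i++
[i=6,j=7] 20==20 emit → i++,j++
[i=7,j=8] 25>23 → j++
[i=7,j=9] 25==25 emit → i++,j++
[i=8,j=10] 28==28 emit → i++,j++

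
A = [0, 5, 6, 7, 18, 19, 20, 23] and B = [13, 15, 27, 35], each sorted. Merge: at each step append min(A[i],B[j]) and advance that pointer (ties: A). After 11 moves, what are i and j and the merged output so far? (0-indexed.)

[i=0,j=0] A[i]=0<=B[j]=13 take 0 → i++
[i=1,j=0] A[i]=5<=B[j]=13 take 5 → i++
[i=2,j=0] A[i]=6<=B[j]=13 take 6 → i++
[i=3,j=0] A[i]=7<=B[j]=13 take 7 → i++
[i=4,j=0] A[i]=18>B[j]=13 take 13 → j++
[i=4,j=1] A[i]=18>B[j]=15 take 15 → j++
[i=4,j=2] A[i]=18<=B[j]=27 take 18 → i++
[i=5,j=2] A[i]=19<=B[j]=27 take 19 → i++
[i=6,j=2] A[i]=20<=B[j]=27 take 20 → i++
[i=7,j=2] A[i]=23<=B[j]=27 take 23 → i++
[i=8,j=2] A done, take B[j]=27 → j++

i=8, j=3, merged so far=[0, 5, 6, 7, 13, 15, 18, 19, 20, 23, 27]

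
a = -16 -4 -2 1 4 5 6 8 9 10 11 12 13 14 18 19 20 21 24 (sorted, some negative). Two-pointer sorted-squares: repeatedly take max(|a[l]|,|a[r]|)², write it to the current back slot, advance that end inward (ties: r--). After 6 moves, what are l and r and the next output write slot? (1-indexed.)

l=2, r=14, next write slot=13

l=1 r=19: |-16|<=|24| out[19]=576, r--
l=1 r=18: |-16|<=|21| out[18]=441, r--
l=1 r=17: |-16|<=|20| out[17]=400, r--
l=1 r=16: |-16|<=|19| out[16]=361, r--
l=1 r=15: |-16|<=|18| out[15]=324, r--
l=1 r=14: |-16|>|14| out[14]=256, l++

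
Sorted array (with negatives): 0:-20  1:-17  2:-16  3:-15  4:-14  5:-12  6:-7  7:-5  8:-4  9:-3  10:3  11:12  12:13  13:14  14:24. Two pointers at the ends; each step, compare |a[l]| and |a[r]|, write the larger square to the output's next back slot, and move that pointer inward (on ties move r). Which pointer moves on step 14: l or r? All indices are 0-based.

[0,14] |-20|<=|24| out[14]=576 → r--
[0,13] |-20|>|14| out[13]=400 → l++
[1,13] |-17|>|14| out[12]=289 → l++
[2,13] |-16|>|14| out[11]=256 → l++
[3,13] |-15|>|14| out[10]=225 → l++
[4,13] |-14|<=|14| out[9]=196 → r--
[4,12] |-14|>|13| out[8]=196 → l++
[5,12] |-12|<=|13| out[7]=169 → r--
[5,11] |-12|<=|12| out[6]=144 → r--
[5,10] |-12|>|3| out[5]=144 → l++
[6,10] |-7|>|3| out[4]=49 → l++
[7,10] |-5|>|3| out[3]=25 → l++
[8,10] |-4|>|3| out[2]=16 → l++
[9,10] |-3|<=|3| out[1]=9 → r--

r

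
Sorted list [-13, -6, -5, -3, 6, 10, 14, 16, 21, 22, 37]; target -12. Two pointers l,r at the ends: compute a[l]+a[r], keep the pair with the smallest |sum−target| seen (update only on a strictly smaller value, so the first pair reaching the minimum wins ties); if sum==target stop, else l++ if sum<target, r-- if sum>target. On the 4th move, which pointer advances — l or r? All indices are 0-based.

l=0 r=10: -13+37=24 d=36 *, r--
l=0 r=9: -13+22=9 d=21 *, r--
l=0 r=8: -13+21=8 d=20 *, r--
l=0 r=7: -13+16=3 d=15 *, r--

r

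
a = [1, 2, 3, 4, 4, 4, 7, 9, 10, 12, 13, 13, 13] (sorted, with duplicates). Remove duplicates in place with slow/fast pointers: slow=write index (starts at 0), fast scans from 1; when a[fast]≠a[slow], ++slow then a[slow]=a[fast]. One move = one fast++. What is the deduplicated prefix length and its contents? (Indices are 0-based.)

length 9; prefix = [1, 2, 3, 4, 7, 9, 10, 12, 13]

(s=0,f=1) a[fast]=2≠a[slow]=1 write a[1]=2 → slow++,fast++
(s=1,f=2) a[fast]=3≠a[slow]=2 write a[2]=3 → slow++,fast++
(s=2,f=3) a[fast]=4≠a[slow]=3 write a[3]=4 → slow++,fast++
(s=3,f=4) a[fast]=4=a[slow] dup → fast++
(s=3,f=5) a[fast]=4=a[slow] dup → fast++
(s=3,f=6) a[fast]=7≠a[slow]=4 write a[4]=7 → slow++,fast++
(s=4,f=7) a[fast]=9≠a[slow]=7 write a[5]=9 → slow++,fast++
(s=5,f=8) a[fast]=10≠a[slow]=9 write a[6]=10 → slow++,fast++
(s=6,f=9) a[fast]=12≠a[slow]=10 write a[7]=12 → slow++,fast++
(s=7,f=10) a[fast]=13≠a[slow]=12 write a[8]=13 → slow++,fast++
(s=8,f=11) a[fast]=13=a[slow] dup → fast++
(s=8,f=12) a[fast]=13=a[slow] dup → fast++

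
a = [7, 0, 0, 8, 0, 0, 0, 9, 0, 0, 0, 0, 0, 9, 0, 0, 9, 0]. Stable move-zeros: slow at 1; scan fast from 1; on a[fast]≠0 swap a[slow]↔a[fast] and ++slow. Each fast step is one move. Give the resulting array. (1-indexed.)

[7, 8, 9, 9, 9, 0, 0, 0, 0, 0, 0, 0, 0, 0, 0, 0, 0, 0]

(s=1,f=1) a[fast]=7≠0 swap→a[1]=7 → slow++,fast++
(s=2,f=2) a[fast]=0 → fast++
(s=2,f=3) a[fast]=0 → fast++
(s=2,f=4) a[fast]=8≠0 swap→a[2]=8 → slow++,fast++
(s=3,f=5) a[fast]=0 → fast++
(s=3,f=6) a[fast]=0 → fast++
(s=3,f=7) a[fast]=0 → fast++
(s=3,f=8) a[fast]=9≠0 swap→a[3]=9 → slow++,fast++
(s=4,f=9) a[fast]=0 → fast++
(s=4,f=10) a[fast]=0 → fast++
(s=4,f=11) a[fast]=0 → fast++
(s=4,f=12) a[fast]=0 → fast++
(s=4,f=13) a[fast]=0 → fast++
(s=4,f=14) a[fast]=9≠0 swap→a[4]=9 → slow++,fast++
(s=5,f=15) a[fast]=0 → fast++
(s=5,f=16) a[fast]=0 → fast++
(s=5,f=17) a[fast]=9≠0 swap→a[5]=9 → slow++,fast++
(s=6,f=18) a[fast]=0 → fast++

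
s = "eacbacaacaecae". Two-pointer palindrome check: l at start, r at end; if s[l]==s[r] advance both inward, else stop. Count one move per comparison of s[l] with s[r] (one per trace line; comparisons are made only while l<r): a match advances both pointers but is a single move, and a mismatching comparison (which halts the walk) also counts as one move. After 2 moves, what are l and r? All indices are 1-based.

[1,14] 'e'=='e' → l++,r--
[2,13] 'a'=='a' → l++,r--

l=3, r=12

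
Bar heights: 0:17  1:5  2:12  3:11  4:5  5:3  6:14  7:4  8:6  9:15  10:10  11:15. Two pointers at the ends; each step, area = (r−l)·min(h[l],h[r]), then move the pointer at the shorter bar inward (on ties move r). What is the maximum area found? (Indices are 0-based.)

max area = 165

l=0 r=11: min(17,15)*11=165 best=165 *, r--
l=0 r=10: min(17,10)*10=100 best=165, r--
l=0 r=9: min(17,15)*9=135 best=165, r--
l=0 r=8: min(17,6)*8=48 best=165, r--
l=0 r=7: min(17,4)*7=28 best=165, r--
l=0 r=6: min(17,14)*6=84 best=165, r--
l=0 r=5: min(17,3)*5=15 best=165, r--
l=0 r=4: min(17,5)*4=20 best=165, r--
l=0 r=3: min(17,11)*3=33 best=165, r--
l=0 r=2: min(17,12)*2=24 best=165, r--
l=0 r=1: min(17,5)*1=5 best=165, r--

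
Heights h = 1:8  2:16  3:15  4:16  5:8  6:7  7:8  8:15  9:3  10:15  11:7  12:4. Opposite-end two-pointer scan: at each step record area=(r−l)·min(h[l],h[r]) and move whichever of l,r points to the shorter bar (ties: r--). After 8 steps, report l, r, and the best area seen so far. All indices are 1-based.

l=1 r=12: min(8,4)*11=44 best=44 *, r--
l=1 r=11: min(8,7)*10=70 best=70 *, r--
l=1 r=10: min(8,15)*9=72 best=72 *, l++
l=2 r=10: min(16,15)*8=120 best=120 *, r--
l=2 r=9: min(16,3)*7=21 best=120, r--
l=2 r=8: min(16,15)*6=90 best=120, r--
l=2 r=7: min(16,8)*5=40 best=120, r--
l=2 r=6: min(16,7)*4=28 best=120, r--

l=2, r=5, best area=120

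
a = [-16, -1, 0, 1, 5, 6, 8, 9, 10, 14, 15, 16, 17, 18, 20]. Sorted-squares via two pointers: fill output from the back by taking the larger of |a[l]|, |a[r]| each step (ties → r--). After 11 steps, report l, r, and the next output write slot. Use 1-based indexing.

[1,15] |-16|<=|20| out[15]=400 → r--
[1,14] |-16|<=|18| out[14]=324 → r--
[1,13] |-16|<=|17| out[13]=289 → r--
[1,12] |-16|<=|16| out[12]=256 → r--
[1,11] |-16|>|15| out[11]=256 → l++
[2,11] |-1|<=|15| out[10]=225 → r--
[2,10] |-1|<=|14| out[9]=196 → r--
[2,9] |-1|<=|10| out[8]=100 → r--
[2,8] |-1|<=|9| out[7]=81 → r--
[2,7] |-1|<=|8| out[6]=64 → r--
[2,6] |-1|<=|6| out[5]=36 → r--

l=2, r=5, next write slot=4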